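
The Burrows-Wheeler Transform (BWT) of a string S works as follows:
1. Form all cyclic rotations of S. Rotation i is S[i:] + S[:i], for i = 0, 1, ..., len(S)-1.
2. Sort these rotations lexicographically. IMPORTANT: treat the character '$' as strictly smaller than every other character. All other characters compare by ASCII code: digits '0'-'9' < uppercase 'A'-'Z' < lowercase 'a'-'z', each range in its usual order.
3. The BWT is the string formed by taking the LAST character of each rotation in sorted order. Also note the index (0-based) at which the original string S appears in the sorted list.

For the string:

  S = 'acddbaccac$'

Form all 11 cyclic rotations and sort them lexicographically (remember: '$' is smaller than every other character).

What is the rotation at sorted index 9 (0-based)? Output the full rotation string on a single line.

Answer: dbaccac$acd

Derivation:
All 11 rotations (rotation i = S[i:]+S[:i]):
  rot[0] = acddbaccac$
  rot[1] = cddbaccac$a
  rot[2] = ddbaccac$ac
  rot[3] = dbaccac$acd
  rot[4] = baccac$acdd
  rot[5] = accac$acddb
  rot[6] = ccac$acddba
  rot[7] = cac$acddbac
  rot[8] = ac$acddbacc
  rot[9] = c$acddbacca
  rot[10] = $acddbaccac
Sorted (with $ < everything):
  sorted[0] = $acddbaccac
  sorted[1] = ac$acddbacc
  sorted[2] = accac$acddb
  sorted[3] = acddbaccac$
  sorted[4] = baccac$acdd
  sorted[5] = c$acddbacca
  sorted[6] = cac$acddbac
  sorted[7] = ccac$acddba
  sorted[8] = cddbaccac$a
  sorted[9] = dbaccac$acd
  sorted[10] = ddbaccac$ac
sorted[9] = dbaccac$acd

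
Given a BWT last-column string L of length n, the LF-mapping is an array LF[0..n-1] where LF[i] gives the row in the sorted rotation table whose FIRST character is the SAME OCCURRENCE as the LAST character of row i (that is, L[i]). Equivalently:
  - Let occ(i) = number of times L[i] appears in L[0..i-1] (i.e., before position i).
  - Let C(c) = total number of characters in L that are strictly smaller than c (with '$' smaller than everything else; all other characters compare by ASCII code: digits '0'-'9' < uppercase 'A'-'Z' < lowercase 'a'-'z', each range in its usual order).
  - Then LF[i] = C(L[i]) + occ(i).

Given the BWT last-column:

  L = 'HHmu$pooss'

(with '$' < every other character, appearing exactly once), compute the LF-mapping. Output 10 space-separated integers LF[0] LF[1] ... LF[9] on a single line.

Char counts: '$':1, 'H':2, 'm':1, 'o':2, 'p':1, 's':2, 'u':1
C (first-col start): C('$')=0, C('H')=1, C('m')=3, C('o')=4, C('p')=6, C('s')=7, C('u')=9
L[0]='H': occ=0, LF[0]=C('H')+0=1+0=1
L[1]='H': occ=1, LF[1]=C('H')+1=1+1=2
L[2]='m': occ=0, LF[2]=C('m')+0=3+0=3
L[3]='u': occ=0, LF[3]=C('u')+0=9+0=9
L[4]='$': occ=0, LF[4]=C('$')+0=0+0=0
L[5]='p': occ=0, LF[5]=C('p')+0=6+0=6
L[6]='o': occ=0, LF[6]=C('o')+0=4+0=4
L[7]='o': occ=1, LF[7]=C('o')+1=4+1=5
L[8]='s': occ=0, LF[8]=C('s')+0=7+0=7
L[9]='s': occ=1, LF[9]=C('s')+1=7+1=8

Answer: 1 2 3 9 0 6 4 5 7 8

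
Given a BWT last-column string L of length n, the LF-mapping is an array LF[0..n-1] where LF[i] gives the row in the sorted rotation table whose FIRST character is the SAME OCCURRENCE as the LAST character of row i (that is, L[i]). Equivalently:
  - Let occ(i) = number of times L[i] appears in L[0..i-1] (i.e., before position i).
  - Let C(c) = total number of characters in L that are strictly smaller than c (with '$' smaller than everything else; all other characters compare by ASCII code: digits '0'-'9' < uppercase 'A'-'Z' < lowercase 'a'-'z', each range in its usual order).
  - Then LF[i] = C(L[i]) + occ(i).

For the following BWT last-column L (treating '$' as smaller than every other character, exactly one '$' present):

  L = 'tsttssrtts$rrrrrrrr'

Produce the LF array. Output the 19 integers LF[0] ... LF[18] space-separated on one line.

Answer: 14 10 15 16 11 12 1 17 18 13 0 2 3 4 5 6 7 8 9

Derivation:
Char counts: '$':1, 'r':9, 's':4, 't':5
C (first-col start): C('$')=0, C('r')=1, C('s')=10, C('t')=14
L[0]='t': occ=0, LF[0]=C('t')+0=14+0=14
L[1]='s': occ=0, LF[1]=C('s')+0=10+0=10
L[2]='t': occ=1, LF[2]=C('t')+1=14+1=15
L[3]='t': occ=2, LF[3]=C('t')+2=14+2=16
L[4]='s': occ=1, LF[4]=C('s')+1=10+1=11
L[5]='s': occ=2, LF[5]=C('s')+2=10+2=12
L[6]='r': occ=0, LF[6]=C('r')+0=1+0=1
L[7]='t': occ=3, LF[7]=C('t')+3=14+3=17
L[8]='t': occ=4, LF[8]=C('t')+4=14+4=18
L[9]='s': occ=3, LF[9]=C('s')+3=10+3=13
L[10]='$': occ=0, LF[10]=C('$')+0=0+0=0
L[11]='r': occ=1, LF[11]=C('r')+1=1+1=2
L[12]='r': occ=2, LF[12]=C('r')+2=1+2=3
L[13]='r': occ=3, LF[13]=C('r')+3=1+3=4
L[14]='r': occ=4, LF[14]=C('r')+4=1+4=5
L[15]='r': occ=5, LF[15]=C('r')+5=1+5=6
L[16]='r': occ=6, LF[16]=C('r')+6=1+6=7
L[17]='r': occ=7, LF[17]=C('r')+7=1+7=8
L[18]='r': occ=8, LF[18]=C('r')+8=1+8=9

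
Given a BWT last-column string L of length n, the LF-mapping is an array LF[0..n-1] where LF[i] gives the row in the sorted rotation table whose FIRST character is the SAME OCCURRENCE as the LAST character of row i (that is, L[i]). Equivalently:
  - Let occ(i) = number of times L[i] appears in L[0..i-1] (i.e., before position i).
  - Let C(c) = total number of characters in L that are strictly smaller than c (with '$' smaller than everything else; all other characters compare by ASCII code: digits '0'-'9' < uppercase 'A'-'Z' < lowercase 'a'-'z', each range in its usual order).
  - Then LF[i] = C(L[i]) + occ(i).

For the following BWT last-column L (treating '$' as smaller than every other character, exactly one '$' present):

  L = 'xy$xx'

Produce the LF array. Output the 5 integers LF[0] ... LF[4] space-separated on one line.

Answer: 1 4 0 2 3

Derivation:
Char counts: '$':1, 'x':3, 'y':1
C (first-col start): C('$')=0, C('x')=1, C('y')=4
L[0]='x': occ=0, LF[0]=C('x')+0=1+0=1
L[1]='y': occ=0, LF[1]=C('y')+0=4+0=4
L[2]='$': occ=0, LF[2]=C('$')+0=0+0=0
L[3]='x': occ=1, LF[3]=C('x')+1=1+1=2
L[4]='x': occ=2, LF[4]=C('x')+2=1+2=3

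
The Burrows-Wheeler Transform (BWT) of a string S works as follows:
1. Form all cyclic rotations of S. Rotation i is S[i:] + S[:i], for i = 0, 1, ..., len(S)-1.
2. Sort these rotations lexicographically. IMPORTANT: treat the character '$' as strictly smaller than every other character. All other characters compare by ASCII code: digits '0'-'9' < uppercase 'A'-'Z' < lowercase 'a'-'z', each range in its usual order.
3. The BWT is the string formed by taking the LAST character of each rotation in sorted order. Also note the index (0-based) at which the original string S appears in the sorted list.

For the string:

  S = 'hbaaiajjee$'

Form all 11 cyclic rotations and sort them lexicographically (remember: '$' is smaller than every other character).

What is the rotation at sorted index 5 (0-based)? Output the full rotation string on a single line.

All 11 rotations (rotation i = S[i:]+S[:i]):
  rot[0] = hbaaiajjee$
  rot[1] = baaiajjee$h
  rot[2] = aaiajjee$hb
  rot[3] = aiajjee$hba
  rot[4] = iajjee$hbaa
  rot[5] = ajjee$hbaai
  rot[6] = jjee$hbaaia
  rot[7] = jee$hbaaiaj
  rot[8] = ee$hbaaiajj
  rot[9] = e$hbaaiajje
  rot[10] = $hbaaiajjee
Sorted (with $ < everything):
  sorted[0] = $hbaaiajjee
  sorted[1] = aaiajjee$hb
  sorted[2] = aiajjee$hba
  sorted[3] = ajjee$hbaai
  sorted[4] = baaiajjee$h
  sorted[5] = e$hbaaiajje
  sorted[6] = ee$hbaaiajj
  sorted[7] = hbaaiajjee$
  sorted[8] = iajjee$hbaa
  sorted[9] = jee$hbaaiaj
  sorted[10] = jjee$hbaaia
sorted[5] = e$hbaaiajje

Answer: e$hbaaiajje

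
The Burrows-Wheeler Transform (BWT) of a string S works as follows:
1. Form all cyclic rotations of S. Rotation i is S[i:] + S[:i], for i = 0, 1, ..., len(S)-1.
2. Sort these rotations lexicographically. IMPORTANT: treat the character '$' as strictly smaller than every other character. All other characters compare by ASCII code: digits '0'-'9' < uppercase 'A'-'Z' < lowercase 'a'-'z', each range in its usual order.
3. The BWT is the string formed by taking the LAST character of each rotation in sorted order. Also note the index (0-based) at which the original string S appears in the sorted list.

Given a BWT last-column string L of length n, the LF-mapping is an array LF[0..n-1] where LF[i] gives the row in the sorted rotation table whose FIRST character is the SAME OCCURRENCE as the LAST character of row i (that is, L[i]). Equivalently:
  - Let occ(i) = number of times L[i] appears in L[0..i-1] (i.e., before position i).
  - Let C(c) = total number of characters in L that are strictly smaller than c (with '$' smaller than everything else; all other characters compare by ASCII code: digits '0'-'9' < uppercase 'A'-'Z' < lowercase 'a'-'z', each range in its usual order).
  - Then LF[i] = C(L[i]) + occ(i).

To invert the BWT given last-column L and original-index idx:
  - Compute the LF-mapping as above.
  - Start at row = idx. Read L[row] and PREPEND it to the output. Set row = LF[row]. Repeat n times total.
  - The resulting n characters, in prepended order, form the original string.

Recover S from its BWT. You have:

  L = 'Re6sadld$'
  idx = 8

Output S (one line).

LF mapping: 2 6 1 8 3 4 7 5 0
Walk LF starting at row 8, prepending L[row]:
  step 1: row=8, L[8]='$', prepend. Next row=LF[8]=0
  step 2: row=0, L[0]='R', prepend. Next row=LF[0]=2
  step 3: row=2, L[2]='6', prepend. Next row=LF[2]=1
  step 4: row=1, L[1]='e', prepend. Next row=LF[1]=6
  step 5: row=6, L[6]='l', prepend. Next row=LF[6]=7
  step 6: row=7, L[7]='d', prepend. Next row=LF[7]=5
  step 7: row=5, L[5]='d', prepend. Next row=LF[5]=4
  step 8: row=4, L[4]='a', prepend. Next row=LF[4]=3
  step 9: row=3, L[3]='s', prepend. Next row=LF[3]=8
Reversed output: saddle6R$

Answer: saddle6R$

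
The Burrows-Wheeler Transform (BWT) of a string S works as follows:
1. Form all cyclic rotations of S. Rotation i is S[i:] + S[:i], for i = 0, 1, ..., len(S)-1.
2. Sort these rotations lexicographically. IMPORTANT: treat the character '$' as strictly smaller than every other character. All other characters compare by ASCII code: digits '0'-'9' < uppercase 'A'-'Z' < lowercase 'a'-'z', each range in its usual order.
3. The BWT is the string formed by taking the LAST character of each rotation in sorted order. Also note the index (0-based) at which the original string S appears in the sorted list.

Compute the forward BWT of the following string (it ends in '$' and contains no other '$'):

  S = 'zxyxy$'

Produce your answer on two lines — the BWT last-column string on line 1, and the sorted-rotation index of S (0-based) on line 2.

Answer: yyzxx$
5

Derivation:
All 6 rotations (rotation i = S[i:]+S[:i]):
  rot[0] = zxyxy$
  rot[1] = xyxy$z
  rot[2] = yxy$zx
  rot[3] = xy$zxy
  rot[4] = y$zxyx
  rot[5] = $zxyxy
Sorted (with $ < everything):
  sorted[0] = $zxyxy  (last char: 'y')
  sorted[1] = xy$zxy  (last char: 'y')
  sorted[2] = xyxy$z  (last char: 'z')
  sorted[3] = y$zxyx  (last char: 'x')
  sorted[4] = yxy$zx  (last char: 'x')
  sorted[5] = zxyxy$  (last char: '$')
Last column: yyzxx$
Original string S is at sorted index 5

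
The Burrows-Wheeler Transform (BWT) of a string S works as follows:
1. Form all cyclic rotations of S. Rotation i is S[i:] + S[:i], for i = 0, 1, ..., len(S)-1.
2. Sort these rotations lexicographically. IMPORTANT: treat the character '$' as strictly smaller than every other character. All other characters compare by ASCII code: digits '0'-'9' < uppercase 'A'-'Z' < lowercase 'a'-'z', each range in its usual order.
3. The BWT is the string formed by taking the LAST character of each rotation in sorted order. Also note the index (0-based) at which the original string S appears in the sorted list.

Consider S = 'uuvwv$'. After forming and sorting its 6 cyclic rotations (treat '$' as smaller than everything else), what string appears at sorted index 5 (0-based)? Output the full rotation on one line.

Answer: wv$uuv

Derivation:
All 6 rotations (rotation i = S[i:]+S[:i]):
  rot[0] = uuvwv$
  rot[1] = uvwv$u
  rot[2] = vwv$uu
  rot[3] = wv$uuv
  rot[4] = v$uuvw
  rot[5] = $uuvwv
Sorted (with $ < everything):
  sorted[0] = $uuvwv
  sorted[1] = uuvwv$
  sorted[2] = uvwv$u
  sorted[3] = v$uuvw
  sorted[4] = vwv$uu
  sorted[5] = wv$uuv
sorted[5] = wv$uuv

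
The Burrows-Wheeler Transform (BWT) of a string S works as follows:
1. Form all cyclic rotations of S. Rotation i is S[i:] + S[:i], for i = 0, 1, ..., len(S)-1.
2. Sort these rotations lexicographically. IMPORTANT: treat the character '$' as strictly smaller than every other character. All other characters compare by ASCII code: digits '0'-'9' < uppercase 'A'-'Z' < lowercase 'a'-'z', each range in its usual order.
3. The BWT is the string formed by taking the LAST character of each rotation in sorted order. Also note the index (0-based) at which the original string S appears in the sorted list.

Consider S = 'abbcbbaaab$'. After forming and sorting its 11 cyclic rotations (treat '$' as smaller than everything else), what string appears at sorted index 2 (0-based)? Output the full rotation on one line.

All 11 rotations (rotation i = S[i:]+S[:i]):
  rot[0] = abbcbbaaab$
  rot[1] = bbcbbaaab$a
  rot[2] = bcbbaaab$ab
  rot[3] = cbbaaab$abb
  rot[4] = bbaaab$abbc
  rot[5] = baaab$abbcb
  rot[6] = aaab$abbcbb
  rot[7] = aab$abbcbba
  rot[8] = ab$abbcbbaa
  rot[9] = b$abbcbbaaa
  rot[10] = $abbcbbaaab
Sorted (with $ < everything):
  sorted[0] = $abbcbbaaab
  sorted[1] = aaab$abbcbb
  sorted[2] = aab$abbcbba
  sorted[3] = ab$abbcbbaa
  sorted[4] = abbcbbaaab$
  sorted[5] = b$abbcbbaaa
  sorted[6] = baaab$abbcb
  sorted[7] = bbaaab$abbc
  sorted[8] = bbcbbaaab$a
  sorted[9] = bcbbaaab$ab
  sorted[10] = cbbaaab$abb
sorted[2] = aab$abbcbba

Answer: aab$abbcbba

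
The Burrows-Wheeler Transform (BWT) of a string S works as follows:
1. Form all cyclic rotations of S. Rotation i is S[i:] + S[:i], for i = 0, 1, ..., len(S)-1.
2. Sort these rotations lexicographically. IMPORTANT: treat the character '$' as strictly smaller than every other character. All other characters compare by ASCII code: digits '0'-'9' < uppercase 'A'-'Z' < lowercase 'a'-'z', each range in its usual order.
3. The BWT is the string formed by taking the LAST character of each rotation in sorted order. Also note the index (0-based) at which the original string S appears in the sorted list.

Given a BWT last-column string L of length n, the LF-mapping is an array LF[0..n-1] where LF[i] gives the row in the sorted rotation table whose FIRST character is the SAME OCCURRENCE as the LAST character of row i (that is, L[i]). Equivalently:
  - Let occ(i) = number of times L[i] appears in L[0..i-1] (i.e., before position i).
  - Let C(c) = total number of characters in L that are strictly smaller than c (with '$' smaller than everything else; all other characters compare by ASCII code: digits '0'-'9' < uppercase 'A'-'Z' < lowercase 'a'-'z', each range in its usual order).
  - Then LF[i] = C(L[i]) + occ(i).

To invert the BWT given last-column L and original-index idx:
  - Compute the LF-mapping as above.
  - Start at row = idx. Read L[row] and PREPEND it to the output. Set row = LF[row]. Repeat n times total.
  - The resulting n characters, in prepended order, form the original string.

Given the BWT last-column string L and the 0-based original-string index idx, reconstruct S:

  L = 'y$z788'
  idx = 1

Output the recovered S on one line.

Answer: 78z8y$

Derivation:
LF mapping: 4 0 5 1 2 3
Walk LF starting at row 1, prepending L[row]:
  step 1: row=1, L[1]='$', prepend. Next row=LF[1]=0
  step 2: row=0, L[0]='y', prepend. Next row=LF[0]=4
  step 3: row=4, L[4]='8', prepend. Next row=LF[4]=2
  step 4: row=2, L[2]='z', prepend. Next row=LF[2]=5
  step 5: row=5, L[5]='8', prepend. Next row=LF[5]=3
  step 6: row=3, L[3]='7', prepend. Next row=LF[3]=1
Reversed output: 78z8y$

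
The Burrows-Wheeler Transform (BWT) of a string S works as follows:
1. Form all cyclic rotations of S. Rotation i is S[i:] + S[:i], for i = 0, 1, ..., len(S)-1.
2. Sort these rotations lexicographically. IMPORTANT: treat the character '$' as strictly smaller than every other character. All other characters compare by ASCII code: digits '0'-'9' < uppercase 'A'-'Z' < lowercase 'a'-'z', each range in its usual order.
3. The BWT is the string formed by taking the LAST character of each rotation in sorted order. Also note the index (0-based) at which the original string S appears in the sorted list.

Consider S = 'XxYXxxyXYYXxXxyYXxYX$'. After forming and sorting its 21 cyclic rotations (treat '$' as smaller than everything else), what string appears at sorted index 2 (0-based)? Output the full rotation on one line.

Answer: XYYXxXxyYXxYX$XxYXxxy

Derivation:
All 21 rotations (rotation i = S[i:]+S[:i]):
  rot[0] = XxYXxxyXYYXxXxyYXxYX$
  rot[1] = xYXxxyXYYXxXxyYXxYX$X
  rot[2] = YXxxyXYYXxXxyYXxYX$Xx
  rot[3] = XxxyXYYXxXxyYXxYX$XxY
  rot[4] = xxyXYYXxXxyYXxYX$XxYX
  rot[5] = xyXYYXxXxyYXxYX$XxYXx
  rot[6] = yXYYXxXxyYXxYX$XxYXxx
  rot[7] = XYYXxXxyYXxYX$XxYXxxy
  rot[8] = YYXxXxyYXxYX$XxYXxxyX
  rot[9] = YXxXxyYXxYX$XxYXxxyXY
  rot[10] = XxXxyYXxYX$XxYXxxyXYY
  rot[11] = xXxyYXxYX$XxYXxxyXYYX
  rot[12] = XxyYXxYX$XxYXxxyXYYXx
  rot[13] = xyYXxYX$XxYXxxyXYYXxX
  rot[14] = yYXxYX$XxYXxxyXYYXxXx
  rot[15] = YXxYX$XxYXxxyXYYXxXxy
  rot[16] = XxYX$XxYXxxyXYYXxXxyY
  rot[17] = xYX$XxYXxxyXYYXxXxyYX
  rot[18] = YX$XxYXxxyXYYXxXxyYXx
  rot[19] = X$XxYXxxyXYYXxXxyYXxY
  rot[20] = $XxYXxxyXYYXxXxyYXxYX
Sorted (with $ < everything):
  sorted[0] = $XxYXxxyXYYXxXxyYXxYX
  sorted[1] = X$XxYXxxyXYYXxXxyYXxY
  sorted[2] = XYYXxXxyYXxYX$XxYXxxy
  sorted[3] = XxXxyYXxYX$XxYXxxyXYY
  sorted[4] = XxYX$XxYXxxyXYYXxXxyY
  sorted[5] = XxYXxxyXYYXxXxyYXxYX$
  sorted[6] = XxxyXYYXxXxyYXxYX$XxY
  sorted[7] = XxyYXxYX$XxYXxxyXYYXx
  sorted[8] = YX$XxYXxxyXYYXxXxyYXx
  sorted[9] = YXxXxyYXxYX$XxYXxxyXY
  sorted[10] = YXxYX$XxYXxxyXYYXxXxy
  sorted[11] = YXxxyXYYXxXxyYXxYX$Xx
  sorted[12] = YYXxXxyYXxYX$XxYXxxyX
  sorted[13] = xXxyYXxYX$XxYXxxyXYYX
  sorted[14] = xYX$XxYXxxyXYYXxXxyYX
  sorted[15] = xYXxxyXYYXxXxyYXxYX$X
  sorted[16] = xxyXYYXxXxyYXxYX$XxYX
  sorted[17] = xyXYYXxXxyYXxYX$XxYXx
  sorted[18] = xyYXxYX$XxYXxxyXYYXxX
  sorted[19] = yXYYXxXxyYXxYX$XxYXxx
  sorted[20] = yYXxYX$XxYXxxyXYYXxXx
sorted[2] = XYYXxXxyYXxYX$XxYXxxy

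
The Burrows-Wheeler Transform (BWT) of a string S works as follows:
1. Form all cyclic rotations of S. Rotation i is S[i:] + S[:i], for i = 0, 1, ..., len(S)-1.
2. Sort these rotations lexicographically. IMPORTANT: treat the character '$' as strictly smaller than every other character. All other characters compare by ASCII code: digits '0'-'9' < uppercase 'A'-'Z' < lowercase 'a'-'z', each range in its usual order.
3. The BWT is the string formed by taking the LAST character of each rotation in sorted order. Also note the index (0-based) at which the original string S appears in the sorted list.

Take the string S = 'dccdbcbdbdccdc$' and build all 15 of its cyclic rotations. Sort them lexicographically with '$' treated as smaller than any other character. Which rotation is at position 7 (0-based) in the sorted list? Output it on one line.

Answer: ccdc$dccdbcbdbd

Derivation:
All 15 rotations (rotation i = S[i:]+S[:i]):
  rot[0] = dccdbcbdbdccdc$
  rot[1] = ccdbcbdbdccdc$d
  rot[2] = cdbcbdbdccdc$dc
  rot[3] = dbcbdbdccdc$dcc
  rot[4] = bcbdbdccdc$dccd
  rot[5] = cbdbdccdc$dccdb
  rot[6] = bdbdccdc$dccdbc
  rot[7] = dbdccdc$dccdbcb
  rot[8] = bdccdc$dccdbcbd
  rot[9] = dccdc$dccdbcbdb
  rot[10] = ccdc$dccdbcbdbd
  rot[11] = cdc$dccdbcbdbdc
  rot[12] = dc$dccdbcbdbdcc
  rot[13] = c$dccdbcbdbdccd
  rot[14] = $dccdbcbdbdccdc
Sorted (with $ < everything):
  sorted[0] = $dccdbcbdbdccdc
  sorted[1] = bcbdbdccdc$dccd
  sorted[2] = bdbdccdc$dccdbc
  sorted[3] = bdccdc$dccdbcbd
  sorted[4] = c$dccdbcbdbdccd
  sorted[5] = cbdbdccdc$dccdb
  sorted[6] = ccdbcbdbdccdc$d
  sorted[7] = ccdc$dccdbcbdbd
  sorted[8] = cdbcbdbdccdc$dc
  sorted[9] = cdc$dccdbcbdbdc
  sorted[10] = dbcbdbdccdc$dcc
  sorted[11] = dbdccdc$dccdbcb
  sorted[12] = dc$dccdbcbdbdcc
  sorted[13] = dccdbcbdbdccdc$
  sorted[14] = dccdc$dccdbcbdb
sorted[7] = ccdc$dccdbcbdbd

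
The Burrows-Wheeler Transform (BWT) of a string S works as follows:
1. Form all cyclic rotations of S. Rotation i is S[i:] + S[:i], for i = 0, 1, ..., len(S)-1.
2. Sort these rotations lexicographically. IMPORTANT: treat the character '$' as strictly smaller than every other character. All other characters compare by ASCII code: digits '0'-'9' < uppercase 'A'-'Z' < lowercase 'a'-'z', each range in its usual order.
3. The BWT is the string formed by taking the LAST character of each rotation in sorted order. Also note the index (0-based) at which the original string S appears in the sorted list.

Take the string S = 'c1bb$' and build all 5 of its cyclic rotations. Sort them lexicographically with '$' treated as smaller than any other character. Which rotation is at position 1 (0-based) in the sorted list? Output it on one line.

Answer: 1bb$c

Derivation:
All 5 rotations (rotation i = S[i:]+S[:i]):
  rot[0] = c1bb$
  rot[1] = 1bb$c
  rot[2] = bb$c1
  rot[3] = b$c1b
  rot[4] = $c1bb
Sorted (with $ < everything):
  sorted[0] = $c1bb
  sorted[1] = 1bb$c
  sorted[2] = b$c1b
  sorted[3] = bb$c1
  sorted[4] = c1bb$
sorted[1] = 1bb$c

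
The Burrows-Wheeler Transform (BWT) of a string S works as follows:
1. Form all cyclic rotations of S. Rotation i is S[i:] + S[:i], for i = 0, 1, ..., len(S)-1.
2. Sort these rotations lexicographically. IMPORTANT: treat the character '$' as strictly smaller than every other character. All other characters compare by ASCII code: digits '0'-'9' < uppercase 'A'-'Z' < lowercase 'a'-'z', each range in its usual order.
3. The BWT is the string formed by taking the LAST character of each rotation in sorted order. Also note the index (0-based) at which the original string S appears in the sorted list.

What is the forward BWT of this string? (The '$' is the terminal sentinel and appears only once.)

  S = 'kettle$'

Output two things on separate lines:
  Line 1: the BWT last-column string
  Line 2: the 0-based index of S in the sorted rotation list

All 7 rotations (rotation i = S[i:]+S[:i]):
  rot[0] = kettle$
  rot[1] = ettle$k
  rot[2] = ttle$ke
  rot[3] = tle$ket
  rot[4] = le$kett
  rot[5] = e$kettl
  rot[6] = $kettle
Sorted (with $ < everything):
  sorted[0] = $kettle  (last char: 'e')
  sorted[1] = e$kettl  (last char: 'l')
  sorted[2] = ettle$k  (last char: 'k')
  sorted[3] = kettle$  (last char: '$')
  sorted[4] = le$kett  (last char: 't')
  sorted[5] = tle$ket  (last char: 't')
  sorted[6] = ttle$ke  (last char: 'e')
Last column: elk$tte
Original string S is at sorted index 3

Answer: elk$tte
3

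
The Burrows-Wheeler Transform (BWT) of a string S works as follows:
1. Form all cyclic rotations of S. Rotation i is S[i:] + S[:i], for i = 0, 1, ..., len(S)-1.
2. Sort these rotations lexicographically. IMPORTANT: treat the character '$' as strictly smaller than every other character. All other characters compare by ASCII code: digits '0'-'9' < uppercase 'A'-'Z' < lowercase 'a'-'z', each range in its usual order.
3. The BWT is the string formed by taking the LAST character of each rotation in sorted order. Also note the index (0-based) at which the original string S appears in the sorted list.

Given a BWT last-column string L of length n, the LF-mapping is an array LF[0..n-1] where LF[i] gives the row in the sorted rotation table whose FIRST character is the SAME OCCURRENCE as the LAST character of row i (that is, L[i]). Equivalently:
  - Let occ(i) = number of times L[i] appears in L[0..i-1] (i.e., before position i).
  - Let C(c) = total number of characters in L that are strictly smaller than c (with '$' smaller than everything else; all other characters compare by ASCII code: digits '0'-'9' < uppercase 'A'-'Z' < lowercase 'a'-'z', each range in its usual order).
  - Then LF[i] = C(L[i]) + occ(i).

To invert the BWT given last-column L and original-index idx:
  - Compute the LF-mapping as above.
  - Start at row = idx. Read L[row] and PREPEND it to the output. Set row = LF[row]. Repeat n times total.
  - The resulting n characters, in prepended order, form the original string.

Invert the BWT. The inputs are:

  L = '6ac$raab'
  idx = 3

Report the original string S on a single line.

LF mapping: 1 2 6 0 7 3 4 5
Walk LF starting at row 3, prepending L[row]:
  step 1: row=3, L[3]='$', prepend. Next row=LF[3]=0
  step 2: row=0, L[0]='6', prepend. Next row=LF[0]=1
  step 3: row=1, L[1]='a', prepend. Next row=LF[1]=2
  step 4: row=2, L[2]='c', prepend. Next row=LF[2]=6
  step 5: row=6, L[6]='a', prepend. Next row=LF[6]=4
  step 6: row=4, L[4]='r', prepend. Next row=LF[4]=7
  step 7: row=7, L[7]='b', prepend. Next row=LF[7]=5
  step 8: row=5, L[5]='a', prepend. Next row=LF[5]=3
Reversed output: abraca6$

Answer: abraca6$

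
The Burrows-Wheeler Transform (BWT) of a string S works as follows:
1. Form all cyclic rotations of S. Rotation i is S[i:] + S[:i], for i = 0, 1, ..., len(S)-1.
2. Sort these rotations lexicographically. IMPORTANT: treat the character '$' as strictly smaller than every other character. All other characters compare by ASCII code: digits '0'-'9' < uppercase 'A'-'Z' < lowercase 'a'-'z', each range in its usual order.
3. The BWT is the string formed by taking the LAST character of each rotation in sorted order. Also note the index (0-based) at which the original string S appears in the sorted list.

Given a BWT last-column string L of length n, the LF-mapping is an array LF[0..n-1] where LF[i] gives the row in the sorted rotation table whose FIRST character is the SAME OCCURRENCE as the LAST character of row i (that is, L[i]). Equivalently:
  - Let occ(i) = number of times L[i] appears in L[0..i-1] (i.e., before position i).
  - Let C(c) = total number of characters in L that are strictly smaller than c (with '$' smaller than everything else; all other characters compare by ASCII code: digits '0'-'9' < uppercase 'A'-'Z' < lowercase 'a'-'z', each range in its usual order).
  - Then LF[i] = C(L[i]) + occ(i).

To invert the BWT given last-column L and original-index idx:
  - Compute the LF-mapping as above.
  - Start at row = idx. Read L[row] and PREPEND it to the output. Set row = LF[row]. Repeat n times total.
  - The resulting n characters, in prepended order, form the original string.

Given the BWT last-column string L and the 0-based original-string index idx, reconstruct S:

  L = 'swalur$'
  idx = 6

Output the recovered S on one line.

LF mapping: 4 6 1 2 5 3 0
Walk LF starting at row 6, prepending L[row]:
  step 1: row=6, L[6]='$', prepend. Next row=LF[6]=0
  step 2: row=0, L[0]='s', prepend. Next row=LF[0]=4
  step 3: row=4, L[4]='u', prepend. Next row=LF[4]=5
  step 4: row=5, L[5]='r', prepend. Next row=LF[5]=3
  step 5: row=3, L[3]='l', prepend. Next row=LF[3]=2
  step 6: row=2, L[2]='a', prepend. Next row=LF[2]=1
  step 7: row=1, L[1]='w', prepend. Next row=LF[1]=6
Reversed output: walrus$

Answer: walrus$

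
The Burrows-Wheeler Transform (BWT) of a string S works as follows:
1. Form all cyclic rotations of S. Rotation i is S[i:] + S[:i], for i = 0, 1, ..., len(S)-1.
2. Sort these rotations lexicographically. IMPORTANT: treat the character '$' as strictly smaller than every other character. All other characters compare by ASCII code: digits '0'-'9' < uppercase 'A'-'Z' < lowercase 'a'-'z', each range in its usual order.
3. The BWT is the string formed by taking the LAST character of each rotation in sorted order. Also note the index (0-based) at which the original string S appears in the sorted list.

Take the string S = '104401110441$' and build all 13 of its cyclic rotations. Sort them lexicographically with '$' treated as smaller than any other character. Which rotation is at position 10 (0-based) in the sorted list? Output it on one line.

Answer: 41$1044011104

Derivation:
All 13 rotations (rotation i = S[i:]+S[:i]):
  rot[0] = 104401110441$
  rot[1] = 04401110441$1
  rot[2] = 4401110441$10
  rot[3] = 401110441$104
  rot[4] = 01110441$1044
  rot[5] = 1110441$10440
  rot[6] = 110441$104401
  rot[7] = 10441$1044011
  rot[8] = 0441$10440111
  rot[9] = 441$104401110
  rot[10] = 41$1044011104
  rot[11] = 1$10440111044
  rot[12] = $104401110441
Sorted (with $ < everything):
  sorted[0] = $104401110441
  sorted[1] = 01110441$1044
  sorted[2] = 04401110441$1
  sorted[3] = 0441$10440111
  sorted[4] = 1$10440111044
  sorted[5] = 104401110441$
  sorted[6] = 10441$1044011
  sorted[7] = 110441$104401
  sorted[8] = 1110441$10440
  sorted[9] = 401110441$104
  sorted[10] = 41$1044011104
  sorted[11] = 4401110441$10
  sorted[12] = 441$104401110
sorted[10] = 41$1044011104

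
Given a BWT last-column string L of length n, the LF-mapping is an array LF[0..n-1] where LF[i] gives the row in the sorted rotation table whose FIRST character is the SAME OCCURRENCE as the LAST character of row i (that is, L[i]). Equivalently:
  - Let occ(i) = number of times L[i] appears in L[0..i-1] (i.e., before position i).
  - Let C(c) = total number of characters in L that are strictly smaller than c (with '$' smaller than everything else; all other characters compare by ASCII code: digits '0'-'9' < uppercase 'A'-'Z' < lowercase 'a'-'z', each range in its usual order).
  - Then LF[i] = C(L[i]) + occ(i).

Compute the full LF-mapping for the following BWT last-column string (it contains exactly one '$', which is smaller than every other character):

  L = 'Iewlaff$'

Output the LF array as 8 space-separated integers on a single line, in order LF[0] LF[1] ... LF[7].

Char counts: '$':1, 'I':1, 'a':1, 'e':1, 'f':2, 'l':1, 'w':1
C (first-col start): C('$')=0, C('I')=1, C('a')=2, C('e')=3, C('f')=4, C('l')=6, C('w')=7
L[0]='I': occ=0, LF[0]=C('I')+0=1+0=1
L[1]='e': occ=0, LF[1]=C('e')+0=3+0=3
L[2]='w': occ=0, LF[2]=C('w')+0=7+0=7
L[3]='l': occ=0, LF[3]=C('l')+0=6+0=6
L[4]='a': occ=0, LF[4]=C('a')+0=2+0=2
L[5]='f': occ=0, LF[5]=C('f')+0=4+0=4
L[6]='f': occ=1, LF[6]=C('f')+1=4+1=5
L[7]='$': occ=0, LF[7]=C('$')+0=0+0=0

Answer: 1 3 7 6 2 4 5 0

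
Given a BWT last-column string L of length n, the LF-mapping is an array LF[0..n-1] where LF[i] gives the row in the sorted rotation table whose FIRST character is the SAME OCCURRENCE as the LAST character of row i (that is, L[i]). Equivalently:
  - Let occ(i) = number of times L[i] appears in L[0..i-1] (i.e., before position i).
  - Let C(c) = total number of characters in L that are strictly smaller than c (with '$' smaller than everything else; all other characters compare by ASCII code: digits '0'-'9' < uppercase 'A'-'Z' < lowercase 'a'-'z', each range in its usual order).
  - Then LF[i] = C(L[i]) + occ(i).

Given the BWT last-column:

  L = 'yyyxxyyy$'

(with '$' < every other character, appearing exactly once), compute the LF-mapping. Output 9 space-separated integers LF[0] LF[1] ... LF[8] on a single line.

Answer: 3 4 5 1 2 6 7 8 0

Derivation:
Char counts: '$':1, 'x':2, 'y':6
C (first-col start): C('$')=0, C('x')=1, C('y')=3
L[0]='y': occ=0, LF[0]=C('y')+0=3+0=3
L[1]='y': occ=1, LF[1]=C('y')+1=3+1=4
L[2]='y': occ=2, LF[2]=C('y')+2=3+2=5
L[3]='x': occ=0, LF[3]=C('x')+0=1+0=1
L[4]='x': occ=1, LF[4]=C('x')+1=1+1=2
L[5]='y': occ=3, LF[5]=C('y')+3=3+3=6
L[6]='y': occ=4, LF[6]=C('y')+4=3+4=7
L[7]='y': occ=5, LF[7]=C('y')+5=3+5=8
L[8]='$': occ=0, LF[8]=C('$')+0=0+0=0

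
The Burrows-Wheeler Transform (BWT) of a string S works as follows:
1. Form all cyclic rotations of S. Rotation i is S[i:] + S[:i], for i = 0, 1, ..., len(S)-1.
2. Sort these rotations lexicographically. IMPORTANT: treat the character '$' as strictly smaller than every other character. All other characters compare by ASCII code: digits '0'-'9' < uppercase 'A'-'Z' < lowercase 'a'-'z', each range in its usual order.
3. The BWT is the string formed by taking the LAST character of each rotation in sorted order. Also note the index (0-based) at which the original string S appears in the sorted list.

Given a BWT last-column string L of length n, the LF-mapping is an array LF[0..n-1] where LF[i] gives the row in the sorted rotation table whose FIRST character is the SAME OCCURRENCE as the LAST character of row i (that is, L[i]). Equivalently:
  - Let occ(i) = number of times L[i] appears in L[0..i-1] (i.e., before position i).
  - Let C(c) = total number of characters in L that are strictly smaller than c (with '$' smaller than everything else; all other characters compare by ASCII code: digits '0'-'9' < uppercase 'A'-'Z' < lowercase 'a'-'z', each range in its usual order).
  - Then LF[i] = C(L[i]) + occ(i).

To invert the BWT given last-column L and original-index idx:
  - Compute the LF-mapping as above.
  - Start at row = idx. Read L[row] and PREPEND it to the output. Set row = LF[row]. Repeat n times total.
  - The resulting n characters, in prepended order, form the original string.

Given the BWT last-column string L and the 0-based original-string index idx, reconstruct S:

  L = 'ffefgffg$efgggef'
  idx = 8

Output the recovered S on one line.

Answer: ffeggffeeffgggf$

Derivation:
LF mapping: 4 5 1 6 11 7 8 12 0 2 9 13 14 15 3 10
Walk LF starting at row 8, prepending L[row]:
  step 1: row=8, L[8]='$', prepend. Next row=LF[8]=0
  step 2: row=0, L[0]='f', prepend. Next row=LF[0]=4
  step 3: row=4, L[4]='g', prepend. Next row=LF[4]=11
  step 4: row=11, L[11]='g', prepend. Next row=LF[11]=13
  step 5: row=13, L[13]='g', prepend. Next row=LF[13]=15
  step 6: row=15, L[15]='f', prepend. Next row=LF[15]=10
  step 7: row=10, L[10]='f', prepend. Next row=LF[10]=9
  step 8: row=9, L[9]='e', prepend. Next row=LF[9]=2
  step 9: row=2, L[2]='e', prepend. Next row=LF[2]=1
  step 10: row=1, L[1]='f', prepend. Next row=LF[1]=5
  step 11: row=5, L[5]='f', prepend. Next row=LF[5]=7
  step 12: row=7, L[7]='g', prepend. Next row=LF[7]=12
  step 13: row=12, L[12]='g', prepend. Next row=LF[12]=14
  step 14: row=14, L[14]='e', prepend. Next row=LF[14]=3
  step 15: row=3, L[3]='f', prepend. Next row=LF[3]=6
  step 16: row=6, L[6]='f', prepend. Next row=LF[6]=8
Reversed output: ffeggffeeffgggf$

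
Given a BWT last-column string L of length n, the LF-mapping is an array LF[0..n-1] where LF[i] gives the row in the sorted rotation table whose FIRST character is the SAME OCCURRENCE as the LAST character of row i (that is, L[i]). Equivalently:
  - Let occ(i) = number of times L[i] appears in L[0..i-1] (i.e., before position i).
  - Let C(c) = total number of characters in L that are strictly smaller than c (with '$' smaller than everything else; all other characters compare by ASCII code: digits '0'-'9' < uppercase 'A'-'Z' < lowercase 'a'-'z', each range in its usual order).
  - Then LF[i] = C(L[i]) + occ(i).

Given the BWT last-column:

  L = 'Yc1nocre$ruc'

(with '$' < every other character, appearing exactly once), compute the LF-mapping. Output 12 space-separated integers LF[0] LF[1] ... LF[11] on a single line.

Char counts: '$':1, '1':1, 'Y':1, 'c':3, 'e':1, 'n':1, 'o':1, 'r':2, 'u':1
C (first-col start): C('$')=0, C('1')=1, C('Y')=2, C('c')=3, C('e')=6, C('n')=7, C('o')=8, C('r')=9, C('u')=11
L[0]='Y': occ=0, LF[0]=C('Y')+0=2+0=2
L[1]='c': occ=0, LF[1]=C('c')+0=3+0=3
L[2]='1': occ=0, LF[2]=C('1')+0=1+0=1
L[3]='n': occ=0, LF[3]=C('n')+0=7+0=7
L[4]='o': occ=0, LF[4]=C('o')+0=8+0=8
L[5]='c': occ=1, LF[5]=C('c')+1=3+1=4
L[6]='r': occ=0, LF[6]=C('r')+0=9+0=9
L[7]='e': occ=0, LF[7]=C('e')+0=6+0=6
L[8]='$': occ=0, LF[8]=C('$')+0=0+0=0
L[9]='r': occ=1, LF[9]=C('r')+1=9+1=10
L[10]='u': occ=0, LF[10]=C('u')+0=11+0=11
L[11]='c': occ=2, LF[11]=C('c')+2=3+2=5

Answer: 2 3 1 7 8 4 9 6 0 10 11 5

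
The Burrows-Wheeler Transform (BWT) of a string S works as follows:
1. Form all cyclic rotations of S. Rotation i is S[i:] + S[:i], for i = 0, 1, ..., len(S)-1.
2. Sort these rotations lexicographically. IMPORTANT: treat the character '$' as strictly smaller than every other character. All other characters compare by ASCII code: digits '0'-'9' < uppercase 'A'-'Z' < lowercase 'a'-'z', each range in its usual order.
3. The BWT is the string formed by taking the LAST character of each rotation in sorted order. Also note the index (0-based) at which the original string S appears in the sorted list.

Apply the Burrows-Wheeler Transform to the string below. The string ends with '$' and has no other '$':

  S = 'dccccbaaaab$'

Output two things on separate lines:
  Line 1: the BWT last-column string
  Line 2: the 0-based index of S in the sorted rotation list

All 12 rotations (rotation i = S[i:]+S[:i]):
  rot[0] = dccccbaaaab$
  rot[1] = ccccbaaaab$d
  rot[2] = cccbaaaab$dc
  rot[3] = ccbaaaab$dcc
  rot[4] = cbaaaab$dccc
  rot[5] = baaaab$dcccc
  rot[6] = aaaab$dccccb
  rot[7] = aaab$dccccba
  rot[8] = aab$dccccbaa
  rot[9] = ab$dccccbaaa
  rot[10] = b$dccccbaaaa
  rot[11] = $dccccbaaaab
Sorted (with $ < everything):
  sorted[0] = $dccccbaaaab  (last char: 'b')
  sorted[1] = aaaab$dccccb  (last char: 'b')
  sorted[2] = aaab$dccccba  (last char: 'a')
  sorted[3] = aab$dccccbaa  (last char: 'a')
  sorted[4] = ab$dccccbaaa  (last char: 'a')
  sorted[5] = b$dccccbaaaa  (last char: 'a')
  sorted[6] = baaaab$dcccc  (last char: 'c')
  sorted[7] = cbaaaab$dccc  (last char: 'c')
  sorted[8] = ccbaaaab$dcc  (last char: 'c')
  sorted[9] = cccbaaaab$dc  (last char: 'c')
  sorted[10] = ccccbaaaab$d  (last char: 'd')
  sorted[11] = dccccbaaaab$  (last char: '$')
Last column: bbaaaaccccd$
Original string S is at sorted index 11

Answer: bbaaaaccccd$
11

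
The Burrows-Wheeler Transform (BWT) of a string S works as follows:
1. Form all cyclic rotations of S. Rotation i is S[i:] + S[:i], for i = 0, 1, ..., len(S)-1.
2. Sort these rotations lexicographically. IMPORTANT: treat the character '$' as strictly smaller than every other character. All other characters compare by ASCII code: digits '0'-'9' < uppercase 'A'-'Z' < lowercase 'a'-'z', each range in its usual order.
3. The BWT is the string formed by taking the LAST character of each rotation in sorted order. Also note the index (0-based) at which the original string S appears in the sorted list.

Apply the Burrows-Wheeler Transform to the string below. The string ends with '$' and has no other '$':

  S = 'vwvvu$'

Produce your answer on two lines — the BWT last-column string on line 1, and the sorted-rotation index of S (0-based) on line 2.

Answer: uvvw$v
4

Derivation:
All 6 rotations (rotation i = S[i:]+S[:i]):
  rot[0] = vwvvu$
  rot[1] = wvvu$v
  rot[2] = vvu$vw
  rot[3] = vu$vwv
  rot[4] = u$vwvv
  rot[5] = $vwvvu
Sorted (with $ < everything):
  sorted[0] = $vwvvu  (last char: 'u')
  sorted[1] = u$vwvv  (last char: 'v')
  sorted[2] = vu$vwv  (last char: 'v')
  sorted[3] = vvu$vw  (last char: 'w')
  sorted[4] = vwvvu$  (last char: '$')
  sorted[5] = wvvu$v  (last char: 'v')
Last column: uvvw$v
Original string S is at sorted index 4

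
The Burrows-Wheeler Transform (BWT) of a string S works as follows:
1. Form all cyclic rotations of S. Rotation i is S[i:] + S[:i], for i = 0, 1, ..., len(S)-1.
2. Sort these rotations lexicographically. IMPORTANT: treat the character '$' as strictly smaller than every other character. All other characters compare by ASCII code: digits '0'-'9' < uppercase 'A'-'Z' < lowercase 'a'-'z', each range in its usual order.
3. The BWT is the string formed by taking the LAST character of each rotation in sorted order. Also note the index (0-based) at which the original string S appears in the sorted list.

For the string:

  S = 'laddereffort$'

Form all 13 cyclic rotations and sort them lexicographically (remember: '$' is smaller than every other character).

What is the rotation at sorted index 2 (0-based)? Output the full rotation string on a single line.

Answer: ddereffort$la

Derivation:
All 13 rotations (rotation i = S[i:]+S[:i]):
  rot[0] = laddereffort$
  rot[1] = addereffort$l
  rot[2] = ddereffort$la
  rot[3] = dereffort$lad
  rot[4] = ereffort$ladd
  rot[5] = reffort$ladde
  rot[6] = effort$ladder
  rot[7] = ffort$laddere
  rot[8] = fort$ladderef
  rot[9] = ort$laddereff
  rot[10] = rt$laddereffo
  rot[11] = t$laddereffor
  rot[12] = $laddereffort
Sorted (with $ < everything):
  sorted[0] = $laddereffort
  sorted[1] = addereffort$l
  sorted[2] = ddereffort$la
  sorted[3] = dereffort$lad
  sorted[4] = effort$ladder
  sorted[5] = ereffort$ladd
  sorted[6] = ffort$laddere
  sorted[7] = fort$ladderef
  sorted[8] = laddereffort$
  sorted[9] = ort$laddereff
  sorted[10] = reffort$ladde
  sorted[11] = rt$laddereffo
  sorted[12] = t$laddereffor
sorted[2] = ddereffort$la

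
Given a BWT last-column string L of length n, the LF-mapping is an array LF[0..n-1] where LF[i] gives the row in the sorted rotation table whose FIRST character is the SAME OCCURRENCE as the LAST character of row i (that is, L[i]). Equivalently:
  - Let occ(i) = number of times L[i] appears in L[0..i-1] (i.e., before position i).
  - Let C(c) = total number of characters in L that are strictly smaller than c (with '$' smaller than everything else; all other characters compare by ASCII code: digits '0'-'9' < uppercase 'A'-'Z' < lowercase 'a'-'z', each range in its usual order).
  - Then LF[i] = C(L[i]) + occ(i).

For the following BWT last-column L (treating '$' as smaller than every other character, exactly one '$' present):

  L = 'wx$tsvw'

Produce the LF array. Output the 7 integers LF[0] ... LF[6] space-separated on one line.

Answer: 4 6 0 2 1 3 5

Derivation:
Char counts: '$':1, 's':1, 't':1, 'v':1, 'w':2, 'x':1
C (first-col start): C('$')=0, C('s')=1, C('t')=2, C('v')=3, C('w')=4, C('x')=6
L[0]='w': occ=0, LF[0]=C('w')+0=4+0=4
L[1]='x': occ=0, LF[1]=C('x')+0=6+0=6
L[2]='$': occ=0, LF[2]=C('$')+0=0+0=0
L[3]='t': occ=0, LF[3]=C('t')+0=2+0=2
L[4]='s': occ=0, LF[4]=C('s')+0=1+0=1
L[5]='v': occ=0, LF[5]=C('v')+0=3+0=3
L[6]='w': occ=1, LF[6]=C('w')+1=4+1=5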